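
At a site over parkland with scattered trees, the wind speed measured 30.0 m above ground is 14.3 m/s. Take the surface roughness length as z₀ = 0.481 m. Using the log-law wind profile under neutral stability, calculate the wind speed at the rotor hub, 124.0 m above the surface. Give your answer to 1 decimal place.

19.2 m/s

Log law: V(z) ∝ ln(z/z₀), so V₂/V₁ = ln(z₂/z₀) / ln(z₁/z₀).
ln(124.0/0.481) = 5.5522, ln(30.0/0.481) = 4.1331
V₂ = 14.3 × 5.5522/4.1331 = 14.3 × 1.3433 = 19.2099 m/s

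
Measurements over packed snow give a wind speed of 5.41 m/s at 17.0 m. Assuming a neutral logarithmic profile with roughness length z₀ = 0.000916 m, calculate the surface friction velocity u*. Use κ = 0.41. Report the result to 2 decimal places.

Log law: V(z) = (u*/κ) · ln(z/z₀) ⇒ u* = κ · V / ln(z/z₀)
u* = 0.41 × 5.41 / ln(17.0/0.000916) = 0.41 × 5.41 / 9.8287
   = 2.2181 / 9.8287 = 0.2257 m/s

u* ≈ 0.23 m/s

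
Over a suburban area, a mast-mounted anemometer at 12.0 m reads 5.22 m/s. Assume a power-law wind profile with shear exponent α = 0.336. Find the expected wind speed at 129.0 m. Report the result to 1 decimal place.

Power-law profile: V₂ = V₁ · (z₂/z₁)^α
V₂ = 5.22 × (129.0/12.0)^0.336 = 5.22 × (10.7500)^0.336
    = 5.22 × 2.2210 = 11.5937 m/s

11.6 m/s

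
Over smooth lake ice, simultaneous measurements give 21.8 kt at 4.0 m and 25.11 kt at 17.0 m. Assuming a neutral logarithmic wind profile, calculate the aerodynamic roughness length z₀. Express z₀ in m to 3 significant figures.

z₀ ≈ 0.000291 m

Log law: V(z) ∝ ln(z/z₀). With r = V₁/V₂ = 21.8/25.11 = 0.86818,
r · ln(z₂/z₀) = ln(z₁/z₀) ⇒ ln z₀ = (ln z₁ − r·ln z₂)/(1 − r)
ln z₀ = (1.38629 − 0.86818×2.83321) / 0.13182 = -8.1433
z₀ = exp(-8.1433) = 0.0002907 m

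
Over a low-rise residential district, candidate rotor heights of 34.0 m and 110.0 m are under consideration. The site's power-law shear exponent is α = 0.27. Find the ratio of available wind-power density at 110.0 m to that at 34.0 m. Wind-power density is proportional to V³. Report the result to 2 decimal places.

Speed ratio: V_B/V_A = (z_B/z_A)^α = (110.0/34.0)^0.27 = (3.2353)^0.27 = 1.37302
Power-density ratio: P_B/P_A = (V_B/V_A)³ = (1.37302)³ = 2.58839

2.59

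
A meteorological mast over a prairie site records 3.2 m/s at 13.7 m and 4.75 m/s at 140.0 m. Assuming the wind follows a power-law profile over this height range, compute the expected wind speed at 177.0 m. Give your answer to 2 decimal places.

4.94 m/s

First find α: α = ln(V₂/V₁)/ln(z₂/z₁) = ln(4.75/3.2)/ln(140.0/13.7) = 0.39499/2.32425 = 0.1699
Extrapolate from 140.0 m to 177.0 m: V₃ = 4.75 × (177.0/140.0)^0.1699 = 4.75 × 1.0407 = 4.9431 m/s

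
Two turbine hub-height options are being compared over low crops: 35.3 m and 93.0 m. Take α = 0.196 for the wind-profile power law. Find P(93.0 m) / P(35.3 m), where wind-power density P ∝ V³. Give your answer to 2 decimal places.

1.77

Speed ratio: V_B/V_A = (z_B/z_A)^α = (93.0/35.3)^0.196 = (2.6346)^0.196 = 1.20909
Power-density ratio: P_B/P_A = (V_B/V_A)³ = (1.20909)³ = 1.76757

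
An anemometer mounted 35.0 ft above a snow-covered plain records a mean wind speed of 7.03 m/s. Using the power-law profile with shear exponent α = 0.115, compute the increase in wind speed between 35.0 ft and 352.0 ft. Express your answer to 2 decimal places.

2.14 m/s

Power law: V₂ = V₁ · (z₂/z₁)^α = 7.03 × (10.0571)^0.115 = 9.1673 m/s
ΔV = 9.1673 − 7.03 = 2.1373 m/s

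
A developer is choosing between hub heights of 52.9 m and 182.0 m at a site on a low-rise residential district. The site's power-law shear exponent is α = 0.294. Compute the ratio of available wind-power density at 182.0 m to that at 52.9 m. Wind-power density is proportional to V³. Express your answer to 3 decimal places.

Speed ratio: V_B/V_A = (z_B/z_A)^α = (182.0/52.9)^0.294 = (3.4405)^0.294 = 1.43802
Power-density ratio: P_B/P_A = (V_B/V_A)³ = (1.43802)³ = 2.97369

2.974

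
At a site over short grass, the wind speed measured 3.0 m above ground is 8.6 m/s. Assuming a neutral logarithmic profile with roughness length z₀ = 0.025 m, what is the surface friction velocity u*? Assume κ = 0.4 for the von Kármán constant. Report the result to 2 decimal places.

u* ≈ 0.72 m/s

Log law: V(z) = (u*/κ) · ln(z/z₀) ⇒ u* = κ · V / ln(z/z₀)
u* = 0.4 × 8.6 / ln(3.0/0.025) = 0.4 × 8.6 / 4.7875
   = 3.4400 / 4.7875 = 0.7185 m/s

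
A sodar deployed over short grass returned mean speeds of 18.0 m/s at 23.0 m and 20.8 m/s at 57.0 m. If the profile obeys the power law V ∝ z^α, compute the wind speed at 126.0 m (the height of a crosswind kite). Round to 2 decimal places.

First find α: α = ln(V₂/V₁)/ln(z₂/z₁) = ln(20.8/18.0)/ln(57.0/23.0) = 0.14458/0.90756 = 0.1593
Extrapolate from 57.0 m to 126.0 m: V₃ = 20.8 × (126.0/57.0)^0.1593 = 20.8 × 1.1347 = 23.6018 m/s

23.60 m/s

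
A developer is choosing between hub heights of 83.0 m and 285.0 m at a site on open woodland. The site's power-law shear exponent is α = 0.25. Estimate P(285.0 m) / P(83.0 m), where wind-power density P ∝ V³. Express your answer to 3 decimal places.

Speed ratio: V_B/V_A = (z_B/z_A)^α = (285.0/83.0)^0.25 = (3.4337)^0.25 = 1.36126
Power-density ratio: P_B/P_A = (V_B/V_A)³ = (1.36126)³ = 2.52246

2.522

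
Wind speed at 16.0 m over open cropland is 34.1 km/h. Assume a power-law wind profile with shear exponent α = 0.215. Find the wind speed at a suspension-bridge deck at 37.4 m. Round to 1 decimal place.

Power-law profile: V₂ = V₁ · (z₂/z₁)^α
V₂ = 34.1 × (37.4/16.0)^0.215 = 34.1 × (2.3375)^0.215
    = 34.1 × 1.2003 = 40.9295 km/h

40.9 km/h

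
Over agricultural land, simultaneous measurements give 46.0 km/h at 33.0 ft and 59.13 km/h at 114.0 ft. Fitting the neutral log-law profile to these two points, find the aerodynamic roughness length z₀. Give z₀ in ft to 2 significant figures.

z₀ ≈ 0.43 ft

Log law: V(z) ∝ ln(z/z₀). With r = V₁/V₂ = 46.0/59.13 = 0.77795,
r · ln(z₂/z₀) = ln(z₁/z₀) ⇒ ln z₀ = (ln z₁ − r·ln z₂)/(1 − r)
ln z₀ = (3.49651 − 0.77795×4.73620) / 0.22205 = -0.8467
z₀ = exp(-0.8467) = 0.4288 ft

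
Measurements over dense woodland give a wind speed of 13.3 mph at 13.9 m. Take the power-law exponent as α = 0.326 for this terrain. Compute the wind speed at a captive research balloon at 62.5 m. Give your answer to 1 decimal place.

21.7 mph

Power-law profile: V₂ = V₁ · (z₂/z₁)^α
V₂ = 13.3 × (62.5/13.9)^0.326 = 13.3 × (4.4964)^0.326
    = 13.3 × 1.6324 = 21.7113 mph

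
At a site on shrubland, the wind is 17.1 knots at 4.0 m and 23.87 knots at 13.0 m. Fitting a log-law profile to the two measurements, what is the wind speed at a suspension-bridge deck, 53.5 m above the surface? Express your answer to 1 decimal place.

32.0 knots

Log law: V ∝ ln(z/z₀). From the pair, with r = V₁/V₂ = 0.71638,
ln z₀ = (ln z₁ − r·ln z₂)/(1 − r) = (1.3863 − 0.71638×2.5649)/0.28362 = -1.5908 → z₀ = 0.2038 m
V₃ = V₁ · ln(z₃/z₀)/ln(z₁/z₀) = 17.1 × 5.5705/2.9771 = 31.9960 knots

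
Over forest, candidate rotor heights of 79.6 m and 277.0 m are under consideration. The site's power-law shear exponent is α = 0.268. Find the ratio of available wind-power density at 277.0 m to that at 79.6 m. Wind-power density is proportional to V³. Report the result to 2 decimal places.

Speed ratio: V_B/V_A = (z_B/z_A)^α = (277.0/79.6)^0.268 = (3.4799)^0.268 = 1.39682
Power-density ratio: P_B/P_A = (V_B/V_A)³ = (1.39682)³ = 2.72533

2.73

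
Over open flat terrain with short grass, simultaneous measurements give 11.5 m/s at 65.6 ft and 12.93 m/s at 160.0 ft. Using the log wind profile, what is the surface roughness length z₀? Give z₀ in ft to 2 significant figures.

z₀ ≈ 0.050 ft

Log law: V(z) ∝ ln(z/z₀). With r = V₁/V₂ = 11.5/12.93 = 0.88940,
r · ln(z₂/z₀) = ln(z₁/z₀) ⇒ ln z₀ = (ln z₁ − r·ln z₂)/(1 − r)
ln z₀ = (4.18358 − 0.88940×5.07517) / 0.11060 = -2.9866
z₀ = exp(-2.9866) = 0.05046 ft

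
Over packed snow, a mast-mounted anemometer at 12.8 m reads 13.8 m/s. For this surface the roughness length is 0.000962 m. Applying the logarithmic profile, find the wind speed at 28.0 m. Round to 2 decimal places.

Log law: V(z) ∝ ln(z/z₀), so V₂/V₁ = ln(z₂/z₀) / ln(z₁/z₀).
ln(28.0/0.000962) = 10.2787, ln(12.8/0.000962) = 9.4959
V₂ = 13.8 × 10.2787/9.4959 = 13.8 × 1.0824 = 14.9375 m/s

14.94 m/s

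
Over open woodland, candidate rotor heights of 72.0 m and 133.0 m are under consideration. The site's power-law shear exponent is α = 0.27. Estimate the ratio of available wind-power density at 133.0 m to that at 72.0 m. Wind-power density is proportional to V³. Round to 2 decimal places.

1.64

Speed ratio: V_B/V_A = (z_B/z_A)^α = (133.0/72.0)^0.27 = (1.8472)^0.27 = 1.18021
Power-density ratio: P_B/P_A = (V_B/V_A)³ = (1.18021)³ = 1.64392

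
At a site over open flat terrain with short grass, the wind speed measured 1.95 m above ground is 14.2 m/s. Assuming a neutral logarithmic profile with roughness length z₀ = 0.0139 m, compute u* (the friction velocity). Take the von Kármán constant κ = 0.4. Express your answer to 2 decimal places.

u* ≈ 1.15 m/s

Log law: V(z) = (u*/κ) · ln(z/z₀) ⇒ u* = κ · V / ln(z/z₀)
u* = 0.4 × 14.2 / ln(1.95/0.0139) = 0.4 × 14.2 / 4.9437
   = 5.6800 / 4.9437 = 1.1489 m/s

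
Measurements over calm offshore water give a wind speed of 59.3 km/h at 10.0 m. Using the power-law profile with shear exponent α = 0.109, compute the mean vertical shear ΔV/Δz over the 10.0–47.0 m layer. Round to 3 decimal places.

Power law: V₂ = V₁ · (z₂/z₁)^α = 59.3 × (4.7000)^0.109 = 70.1962 km/h
ΔV/Δz = (70.1962 − 59.3)/(47.0 − 10.0) = 10.8962/37.0000 = 0.29449 km/h/m

0.294 km/h/m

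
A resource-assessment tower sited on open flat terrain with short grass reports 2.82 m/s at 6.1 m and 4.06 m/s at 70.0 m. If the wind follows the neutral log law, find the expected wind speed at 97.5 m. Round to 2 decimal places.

Log law: V ∝ ln(z/z₀). From the pair, with r = V₁/V₂ = 0.69458,
ln z₀ = (ln z₁ − r·ln z₂)/(1 − r) = (1.8083 − 0.69458×4.2485)/0.30542 = -3.7412 → z₀ = 0.02373 m
V₃ = V₁ · ln(z₃/z₀)/ln(z₁/z₀) = 2.82 × 8.3211/5.5495 = 4.2284 m/s

4.23 m/s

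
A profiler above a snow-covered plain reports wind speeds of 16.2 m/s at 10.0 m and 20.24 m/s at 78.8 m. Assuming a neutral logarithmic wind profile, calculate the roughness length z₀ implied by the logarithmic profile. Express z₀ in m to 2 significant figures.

Log law: V(z) ∝ ln(z/z₀). With r = V₁/V₂ = 16.2/20.24 = 0.80040,
r · ln(z₂/z₀) = ln(z₁/z₀) ⇒ ln z₀ = (ln z₁ − r·ln z₂)/(1 − r)
ln z₀ = (2.30259 − 0.80040×4.36691) / 0.19960 = -5.9752
z₀ = exp(-5.9752) = 0.002541 m

z₀ ≈ 0.0025 m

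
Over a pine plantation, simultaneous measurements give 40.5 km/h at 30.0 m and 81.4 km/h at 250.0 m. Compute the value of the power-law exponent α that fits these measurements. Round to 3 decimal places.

Power law: V₂/V₁ = (z₂/z₁)^α ⇒ α = ln(V₂/V₁) / ln(z₂/z₁)
α = ln(81.4/40.5) / ln(250.0/30.0) = ln(2.0099) / ln(8.3333)
  = 0.69807 / 2.12026 = 0.32924

α ≈ 0.329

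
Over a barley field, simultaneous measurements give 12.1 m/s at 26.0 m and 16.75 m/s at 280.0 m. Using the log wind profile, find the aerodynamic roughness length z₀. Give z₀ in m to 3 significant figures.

z₀ ≈ 0.0536 m

Log law: V(z) ∝ ln(z/z₀). With r = V₁/V₂ = 12.1/16.75 = 0.72239,
r · ln(z₂/z₀) = ln(z₁/z₀) ⇒ ln z₀ = (ln z₁ − r·ln z₂)/(1 − r)
ln z₀ = (3.25810 − 0.72239×5.63479) / 0.27761 = -2.9264
z₀ = exp(-2.9264) = 0.05359 m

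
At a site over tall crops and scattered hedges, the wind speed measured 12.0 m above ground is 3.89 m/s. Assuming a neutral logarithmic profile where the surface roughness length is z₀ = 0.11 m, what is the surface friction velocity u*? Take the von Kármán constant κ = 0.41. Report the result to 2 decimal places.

u* ≈ 0.34 m/s

Log law: V(z) = (u*/κ) · ln(z/z₀) ⇒ u* = κ · V / ln(z/z₀)
u* = 0.41 × 3.89 / ln(12.0/0.11) = 0.41 × 3.89 / 4.6922
   = 1.5949 / 4.6922 = 0.3399 m/s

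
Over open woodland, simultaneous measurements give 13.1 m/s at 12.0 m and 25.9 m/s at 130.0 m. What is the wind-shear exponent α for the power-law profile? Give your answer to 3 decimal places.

α ≈ 0.286

Power law: V₂/V₁ = (z₂/z₁)^α ⇒ α = ln(V₂/V₁) / ln(z₂/z₁)
α = ln(25.9/13.1) / ln(130.0/12.0) = ln(1.9771) / ln(10.8333)
  = 0.68163 / 2.38263 = 0.28608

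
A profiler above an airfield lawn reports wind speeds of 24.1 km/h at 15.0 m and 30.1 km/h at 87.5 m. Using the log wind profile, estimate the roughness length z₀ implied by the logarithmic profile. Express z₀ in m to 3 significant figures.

z₀ ≈ 0.0126 m

Log law: V(z) ∝ ln(z/z₀). With r = V₁/V₂ = 24.1/30.1 = 0.80066,
r · ln(z₂/z₀) = ln(z₁/z₀) ⇒ ln z₀ = (ln z₁ − r·ln z₂)/(1 − r)
ln z₀ = (2.70805 − 0.80066×4.47164) / 0.19934 = -4.3757
z₀ = exp(-4.3757) = 0.01258 m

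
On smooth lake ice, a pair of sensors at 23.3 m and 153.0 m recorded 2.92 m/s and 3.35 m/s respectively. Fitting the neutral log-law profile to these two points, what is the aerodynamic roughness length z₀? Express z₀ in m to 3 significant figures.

z₀ ≈ 0.0000656 m

Log law: V(z) ∝ ln(z/z₀). With r = V₁/V₂ = 2.92/3.35 = 0.87164,
r · ln(z₂/z₀) = ln(z₁/z₀) ⇒ ln z₀ = (ln z₁ − r·ln z₂)/(1 − r)
ln z₀ = (3.14845 − 0.87164×5.03044) / 0.12836 = -9.6315
z₀ = exp(-9.6315) = 0.00006563 m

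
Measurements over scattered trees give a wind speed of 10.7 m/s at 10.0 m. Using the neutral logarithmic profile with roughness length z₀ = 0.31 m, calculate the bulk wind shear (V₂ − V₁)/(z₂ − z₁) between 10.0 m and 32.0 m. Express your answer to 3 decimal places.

Log law: V₂ = V₁ · ln(z₂/z₀)/ln(z₁/z₀) = 10.7 × 4.6369/3.4738 = 14.2828 m/s
ΔV/Δz = (14.2828 − 10.7)/(32.0 − 10.0) = 3.5828/22.0000 = 0.16285 m/s/m

0.163 m/s/m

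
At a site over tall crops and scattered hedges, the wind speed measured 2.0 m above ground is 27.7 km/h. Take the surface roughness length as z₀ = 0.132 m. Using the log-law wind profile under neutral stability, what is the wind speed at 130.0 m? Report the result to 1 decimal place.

70.2 km/h

Log law: V(z) ∝ ln(z/z₀), so V₂/V₁ = ln(z₂/z₀) / ln(z₁/z₀).
ln(130.0/0.132) = 6.8925, ln(2.0/0.132) = 2.7181
V₂ = 27.7 × 6.8925/2.7181 = 27.7 × 2.5358 = 70.2409 km/h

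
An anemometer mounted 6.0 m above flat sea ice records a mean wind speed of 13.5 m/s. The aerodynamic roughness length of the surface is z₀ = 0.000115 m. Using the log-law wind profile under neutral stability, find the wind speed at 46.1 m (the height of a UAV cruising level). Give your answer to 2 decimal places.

Log law: V(z) ∝ ln(z/z₀), so V₂/V₁ = ln(z₂/z₀) / ln(z₁/z₀).
ln(46.1/0.000115) = 12.9014, ln(6.0/0.000115) = 10.8623
V₂ = 13.5 × 12.9014/10.8623 = 13.5 × 1.1877 = 16.0342 m/s

16.03 m/s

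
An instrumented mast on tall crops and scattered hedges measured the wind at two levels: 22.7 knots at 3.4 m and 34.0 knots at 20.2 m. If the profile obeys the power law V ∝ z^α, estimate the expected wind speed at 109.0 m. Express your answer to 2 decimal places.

First find α: α = ln(V₂/V₁)/ln(z₂/z₁) = ln(34.0/22.7)/ln(20.2/3.4) = 0.40400/1.78191 = 0.2267
Extrapolate from 20.2 m to 109.0 m: V₃ = 34.0 × (109.0/20.2)^0.2267 = 34.0 × 1.4655 = 49.8260 knots

49.83 knots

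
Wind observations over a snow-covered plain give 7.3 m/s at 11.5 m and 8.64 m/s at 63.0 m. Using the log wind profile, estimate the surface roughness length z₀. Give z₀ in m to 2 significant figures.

Log law: V(z) ∝ ln(z/z₀). With r = V₁/V₂ = 7.3/8.64 = 0.84491,
r · ln(z₂/z₀) = ln(z₁/z₀) ⇒ ln z₀ = (ln z₁ − r·ln z₂)/(1 − r)
ln z₀ = (2.44235 − 0.84491×4.14313) / 0.15509 = -6.8231
z₀ = exp(-6.8231) = 0.001088 m

z₀ ≈ 0.0011 m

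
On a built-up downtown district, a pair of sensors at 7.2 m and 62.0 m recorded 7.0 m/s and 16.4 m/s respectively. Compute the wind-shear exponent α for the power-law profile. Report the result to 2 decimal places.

Power law: V₂/V₁ = (z₂/z₁)^α ⇒ α = ln(V₂/V₁) / ln(z₂/z₁)
α = ln(16.4/7.0) / ln(62.0/7.2) = ln(2.3429) / ln(8.6111)
  = 0.85137 / 2.15305 = 0.39543

α ≈ 0.40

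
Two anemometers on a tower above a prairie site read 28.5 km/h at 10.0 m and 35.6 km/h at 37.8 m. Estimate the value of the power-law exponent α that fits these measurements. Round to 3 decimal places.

Power law: V₂/V₁ = (z₂/z₁)^α ⇒ α = ln(V₂/V₁) / ln(z₂/z₁)
α = ln(35.6/28.5) / ln(37.8/10.0) = ln(1.2491) / ln(3.7800)
  = 0.22244 / 1.32972 = 0.16728

α ≈ 0.167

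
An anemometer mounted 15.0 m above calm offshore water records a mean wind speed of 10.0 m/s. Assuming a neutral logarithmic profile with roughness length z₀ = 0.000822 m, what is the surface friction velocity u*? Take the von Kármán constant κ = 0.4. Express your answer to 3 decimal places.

u* ≈ 0.408 m/s

Log law: V(z) = (u*/κ) · ln(z/z₀) ⇒ u* = κ · V / ln(z/z₀)
u* = 0.4 × 10.0 / ln(15.0/0.000822) = 0.4 × 10.0 / 9.8118
   = 4.0000 / 9.8118 = 0.4077 m/s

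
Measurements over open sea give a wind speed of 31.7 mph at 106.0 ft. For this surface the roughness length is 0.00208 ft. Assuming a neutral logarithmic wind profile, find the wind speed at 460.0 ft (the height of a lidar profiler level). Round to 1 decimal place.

36.0 mph

Log law: V(z) ∝ ln(z/z₀), so V₂/V₁ = ln(z₂/z₀) / ln(z₁/z₀).
ln(460.0/0.00208) = 12.3066, ln(106.0/0.00208) = 10.8388
V₂ = 31.7 × 12.3066/10.8388 = 31.7 × 1.1354 = 35.9928 mph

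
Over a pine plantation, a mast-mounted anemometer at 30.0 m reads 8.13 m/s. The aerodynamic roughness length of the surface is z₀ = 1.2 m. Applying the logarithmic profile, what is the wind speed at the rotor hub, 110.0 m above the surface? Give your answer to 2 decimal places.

11.41 m/s

Log law: V(z) ∝ ln(z/z₀), so V₂/V₁ = ln(z₂/z₀) / ln(z₁/z₀).
ln(110.0/1.2) = 4.5182, ln(30.0/1.2) = 3.2189
V₂ = 8.13 × 4.5182/3.2189 = 8.13 × 1.4036 = 11.4116 m/s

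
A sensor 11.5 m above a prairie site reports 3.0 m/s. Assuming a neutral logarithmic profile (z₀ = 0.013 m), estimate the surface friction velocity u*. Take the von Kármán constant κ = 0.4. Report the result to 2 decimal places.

Log law: V(z) = (u*/κ) · ln(z/z₀) ⇒ u* = κ · V / ln(z/z₀)
u* = 0.4 × 3.0 / ln(11.5/0.013) = 0.4 × 3.0 / 6.7852
   = 1.2000 / 6.7852 = 0.1769 m/s

u* ≈ 0.18 m/s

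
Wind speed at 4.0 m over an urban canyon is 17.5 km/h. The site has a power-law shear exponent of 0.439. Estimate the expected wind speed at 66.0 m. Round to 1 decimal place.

Power-law profile: V₂ = V₁ · (z₂/z₁)^α
V₂ = 17.5 × (66.0/4.0)^0.439 = 17.5 × (16.5000)^0.439
    = 17.5 × 3.4235 = 59.9120 km/h

59.9 km/h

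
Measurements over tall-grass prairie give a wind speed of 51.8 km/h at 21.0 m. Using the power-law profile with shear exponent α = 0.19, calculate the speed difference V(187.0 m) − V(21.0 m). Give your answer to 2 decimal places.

Power law: V₂ = V₁ · (z₂/z₁)^α = 51.8 × (8.9048)^0.19 = 78.4798 km/h
ΔV = 78.4798 − 51.8 = 26.6798 km/h

26.68 km/h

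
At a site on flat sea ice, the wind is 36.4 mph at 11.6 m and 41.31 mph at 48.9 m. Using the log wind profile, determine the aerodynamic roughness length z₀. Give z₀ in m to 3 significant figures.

Log law: V(z) ∝ ln(z/z₀). With r = V₁/V₂ = 36.4/41.31 = 0.88114,
r · ln(z₂/z₀) = ln(z₁/z₀) ⇒ ln z₀ = (ln z₁ − r·ln z₂)/(1 − r)
ln z₀ = (2.45101 − 0.88114×3.88978) / 0.11886 = -8.2152
z₀ = exp(-8.2152) = 0.0002705 m

z₀ ≈ 0.000270 m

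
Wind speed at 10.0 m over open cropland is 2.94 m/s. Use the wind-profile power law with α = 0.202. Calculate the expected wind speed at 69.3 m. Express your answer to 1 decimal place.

4.3 m/s

Power-law profile: V₂ = V₁ · (z₂/z₁)^α
V₂ = 2.94 × (69.3/10.0)^0.202 = 2.94 × (6.9300)^0.202
    = 2.94 × 1.4785 = 4.3469 m/s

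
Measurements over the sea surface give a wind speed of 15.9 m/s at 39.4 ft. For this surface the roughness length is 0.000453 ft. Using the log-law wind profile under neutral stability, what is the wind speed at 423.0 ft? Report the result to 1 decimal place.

19.2 m/s

Log law: V(z) ∝ ln(z/z₀), so V₂/V₁ = ln(z₂/z₀) / ln(z₁/z₀).
ln(423.0/0.000453) = 13.7470, ln(39.4/0.000453) = 11.3734
V₂ = 15.9 × 13.7470/11.3734 = 15.9 × 1.2087 = 19.2183 m/s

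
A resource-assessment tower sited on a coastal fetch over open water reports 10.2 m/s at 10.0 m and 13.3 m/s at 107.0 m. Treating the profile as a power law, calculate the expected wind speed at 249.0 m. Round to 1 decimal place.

14.6 m/s

First find α: α = ln(V₂/V₁)/ln(z₂/z₁) = ln(13.3/10.2)/ln(107.0/10.0) = 0.26538/2.37024 = 0.1120
Extrapolate from 107.0 m to 249.0 m: V₃ = 13.3 × (249.0/107.0)^0.1120 = 13.3 × 1.0992 = 14.6191 m/s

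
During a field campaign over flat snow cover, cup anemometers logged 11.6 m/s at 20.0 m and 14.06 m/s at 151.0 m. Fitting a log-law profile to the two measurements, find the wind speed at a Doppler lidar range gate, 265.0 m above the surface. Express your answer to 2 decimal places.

14.74 m/s

Log law: V ∝ ln(z/z₀). From the pair, with r = V₁/V₂ = 0.82504,
ln z₀ = (ln z₁ − r·ln z₂)/(1 − r) = (2.9957 − 0.82504×5.0173)/0.17496 = -6.5368 → z₀ = 0.001449 m
V₃ = V₁ · ln(z₃/z₀)/ln(z₁/z₀) = 11.6 × 12.1165/9.5325 = 14.7444 m/s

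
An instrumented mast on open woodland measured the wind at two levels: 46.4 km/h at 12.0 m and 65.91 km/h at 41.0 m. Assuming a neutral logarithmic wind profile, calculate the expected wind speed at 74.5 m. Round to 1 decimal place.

75.4 km/h

Log law: V ∝ ln(z/z₀). From the pair, with r = V₁/V₂ = 0.70399,
ln z₀ = (ln z₁ − r·ln z₂)/(1 − r) = (2.4849 − 0.70399×3.7136)/0.29601 = -0.4372 → z₀ = 0.6458 m
V₃ = V₁ · ln(z₃/z₀)/ln(z₁/z₀) = 46.4 × 4.7480/2.9221 = 75.3934 km/h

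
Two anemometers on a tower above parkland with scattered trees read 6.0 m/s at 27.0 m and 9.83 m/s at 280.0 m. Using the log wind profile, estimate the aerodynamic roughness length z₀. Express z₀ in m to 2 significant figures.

Log law: V(z) ∝ ln(z/z₀). With r = V₁/V₂ = 6.0/9.83 = 0.61038,
r · ln(z₂/z₀) = ln(z₁/z₀) ⇒ ln z₀ = (ln z₁ − r·ln z₂)/(1 − r)
ln z₀ = (3.29584 − 0.61038×5.63479) / 0.38962 = -0.3683
z₀ = exp(-0.3683) = 0.6919 m

z₀ ≈ 0.69 m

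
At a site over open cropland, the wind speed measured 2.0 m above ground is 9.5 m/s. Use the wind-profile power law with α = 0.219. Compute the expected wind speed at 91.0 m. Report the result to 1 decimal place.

21.9 m/s

Power-law profile: V₂ = V₁ · (z₂/z₁)^α
V₂ = 9.5 × (91.0/2.0)^0.219 = 9.5 × (45.5000)^0.219
    = 9.5 × 2.3073 = 21.9194 m/s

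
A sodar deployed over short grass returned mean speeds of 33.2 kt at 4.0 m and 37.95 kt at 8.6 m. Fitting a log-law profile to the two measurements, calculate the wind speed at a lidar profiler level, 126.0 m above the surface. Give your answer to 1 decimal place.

54.6 kt

Log law: V ∝ ln(z/z₀). From the pair, with r = V₁/V₂ = 0.87484,
ln z₀ = (ln z₁ − r·ln z₂)/(1 − r) = (1.3863 − 0.87484×2.1518)/0.12516 = -3.9639 → z₀ = 0.01899 m
V₃ = V₁ · ln(z₃/z₀)/ln(z₁/z₀) = 33.2 × 8.8002/5.3502 = 54.6084 kt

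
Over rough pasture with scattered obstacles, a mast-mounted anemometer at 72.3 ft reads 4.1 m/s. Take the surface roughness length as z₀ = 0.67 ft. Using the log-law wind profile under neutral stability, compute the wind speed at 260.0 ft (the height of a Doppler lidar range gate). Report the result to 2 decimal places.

Log law: V(z) ∝ ln(z/z₀), so V₂/V₁ = ln(z₂/z₀) / ln(z₁/z₀).
ln(260.0/0.67) = 5.9612, ln(72.3/0.67) = 4.6813
V₂ = 4.1 × 5.9612/4.6813 = 4.1 × 1.2734 = 5.2209 m/s

5.22 m/s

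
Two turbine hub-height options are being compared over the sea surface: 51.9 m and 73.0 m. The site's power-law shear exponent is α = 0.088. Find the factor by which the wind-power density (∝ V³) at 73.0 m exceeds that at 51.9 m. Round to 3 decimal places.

1.094

Speed ratio: V_B/V_A = (z_B/z_A)^α = (73.0/51.9)^0.088 = (1.4066)^0.088 = 1.03048
Power-density ratio: P_B/P_A = (V_B/V_A)³ = (1.03048)³ = 1.09424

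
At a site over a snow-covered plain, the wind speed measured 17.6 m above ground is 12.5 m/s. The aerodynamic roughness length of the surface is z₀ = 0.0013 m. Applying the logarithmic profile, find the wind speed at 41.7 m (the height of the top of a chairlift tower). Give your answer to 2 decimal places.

Log law: V(z) ∝ ln(z/z₀), so V₂/V₁ = ln(z₂/z₀) / ln(z₁/z₀).
ln(41.7/0.0013) = 10.3759, ln(17.6/0.0013) = 9.5133
V₂ = 12.5 × 10.3759/9.5133 = 12.5 × 1.0907 = 13.6334 m/s

13.63 m/s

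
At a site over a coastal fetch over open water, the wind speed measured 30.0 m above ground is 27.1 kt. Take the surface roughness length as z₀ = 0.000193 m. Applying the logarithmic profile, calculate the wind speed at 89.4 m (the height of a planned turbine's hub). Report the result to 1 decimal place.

Log law: V(z) ∝ ln(z/z₀), so V₂/V₁ = ln(z₂/z₀) / ln(z₁/z₀).
ln(89.4/0.000193) = 13.0459, ln(30.0/0.000193) = 11.9540
V₂ = 27.1 × 13.0459/11.9540 = 27.1 × 1.0913 = 29.5754 kt

29.6 kt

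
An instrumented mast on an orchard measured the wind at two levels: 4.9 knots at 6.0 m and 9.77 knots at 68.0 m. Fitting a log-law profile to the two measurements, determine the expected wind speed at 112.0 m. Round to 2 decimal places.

10.77 knots

Log law: V ∝ ln(z/z₀). From the pair, with r = V₁/V₂ = 0.50154,
ln z₀ = (ln z₁ − r·ln z₂)/(1 − r) = (1.7918 − 0.50154×4.2195)/0.49846 = -0.6509 → z₀ = 0.5216 m
V₃ = V₁ · ln(z₃/z₀)/ln(z₁/z₀) = 4.9 × 5.3694/2.4427 = 10.7710 knots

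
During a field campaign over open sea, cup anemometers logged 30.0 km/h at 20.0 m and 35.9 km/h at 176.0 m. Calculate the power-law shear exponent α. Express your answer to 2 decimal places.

Power law: V₂/V₁ = (z₂/z₁)^α ⇒ α = ln(V₂/V₁) / ln(z₂/z₁)
α = ln(35.9/30.0) / ln(176.0/20.0) = ln(1.1967) / ln(8.8000)
  = 0.17954 / 2.17475 = 0.08256

α ≈ 0.08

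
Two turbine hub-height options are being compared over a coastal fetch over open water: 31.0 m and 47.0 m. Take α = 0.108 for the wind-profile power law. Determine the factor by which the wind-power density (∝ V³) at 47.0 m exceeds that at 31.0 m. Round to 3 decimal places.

1.144

Speed ratio: V_B/V_A = (z_B/z_A)^α = (47.0/31.0)^0.108 = (1.5161)^0.108 = 1.04597
Power-density ratio: P_B/P_A = (V_B/V_A)³ = (1.04597)³ = 1.14435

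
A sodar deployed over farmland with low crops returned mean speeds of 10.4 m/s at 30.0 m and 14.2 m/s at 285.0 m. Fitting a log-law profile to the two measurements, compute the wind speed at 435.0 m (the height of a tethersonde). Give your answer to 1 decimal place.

Log law: V ∝ ln(z/z₀). From the pair, with r = V₁/V₂ = 0.73239,
ln z₀ = (ln z₁ − r·ln z₂)/(1 − r) = (3.4012 − 0.73239×5.6525)/0.26761 = -2.7602 → z₀ = 0.06328 m
V₃ = V₁ · ln(z₃/z₀)/ln(z₁/z₀) = 10.4 × 8.8356/6.1614 = 14.9137 m/s

14.9 m/s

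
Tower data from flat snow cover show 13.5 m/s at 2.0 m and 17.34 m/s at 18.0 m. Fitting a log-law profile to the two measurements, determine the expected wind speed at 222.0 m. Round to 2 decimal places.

21.73 m/s

Log law: V ∝ ln(z/z₀). From the pair, with r = V₁/V₂ = 0.77855,
ln z₀ = (ln z₁ − r·ln z₂)/(1 − r) = (0.6931 − 0.77855×2.8904)/0.22145 = -7.0315 → z₀ = 0.0008836 m
V₃ = V₁ · ln(z₃/z₀)/ln(z₁/z₀) = 13.5 × 12.4341/7.7246 = 21.7307 m/s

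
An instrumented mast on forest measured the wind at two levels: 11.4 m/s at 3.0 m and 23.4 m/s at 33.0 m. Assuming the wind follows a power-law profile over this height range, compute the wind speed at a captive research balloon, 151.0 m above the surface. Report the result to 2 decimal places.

36.92 m/s

First find α: α = ln(V₂/V₁)/ln(z₂/z₁) = ln(23.4/11.4)/ln(33.0/3.0) = 0.71912/2.39790 = 0.2999
Extrapolate from 33.0 m to 151.0 m: V₃ = 23.4 × (151.0/33.0)^0.2999 = 23.4 × 1.5779 = 36.9222 m/s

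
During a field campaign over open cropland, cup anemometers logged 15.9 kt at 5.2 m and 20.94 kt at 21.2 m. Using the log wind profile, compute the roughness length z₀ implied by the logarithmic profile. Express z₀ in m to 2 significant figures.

Log law: V(z) ∝ ln(z/z₀). With r = V₁/V₂ = 15.9/20.94 = 0.75931,
r · ln(z₂/z₀) = ln(z₁/z₀) ⇒ ln z₀ = (ln z₁ − r·ln z₂)/(1 − r)
ln z₀ = (1.64866 − 0.75931×3.05400) / 0.24069 = -2.7849
z₀ = exp(-2.7849) = 0.06174 m

z₀ ≈ 0.062 m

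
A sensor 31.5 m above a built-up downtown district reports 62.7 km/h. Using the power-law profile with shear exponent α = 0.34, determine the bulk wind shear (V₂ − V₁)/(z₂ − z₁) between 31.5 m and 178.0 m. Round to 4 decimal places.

0.3432 km/h/m

Power law: V₂ = V₁ · (z₂/z₁)^α = 62.7 × (5.6508)^0.34 = 112.9756 km/h
ΔV/Δz = (112.9756 − 62.7)/(178.0 − 31.5) = 50.2756/146.5000 = 0.34318 km/h/m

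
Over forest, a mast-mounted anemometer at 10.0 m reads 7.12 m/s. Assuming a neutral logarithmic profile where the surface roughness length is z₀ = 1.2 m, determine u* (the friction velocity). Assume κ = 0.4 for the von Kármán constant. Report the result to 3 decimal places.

u* ≈ 1.343 m/s

Log law: V(z) = (u*/κ) · ln(z/z₀) ⇒ u* = κ · V / ln(z/z₀)
u* = 0.4 × 7.12 / ln(10.0/1.2) = 0.4 × 7.12 / 2.1203
   = 2.8480 / 2.1203 = 1.3432 m/s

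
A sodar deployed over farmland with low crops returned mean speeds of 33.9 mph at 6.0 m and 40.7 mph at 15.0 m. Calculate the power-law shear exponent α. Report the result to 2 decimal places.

α ≈ 0.20

Power law: V₂/V₁ = (z₂/z₁)^α ⇒ α = ln(V₂/V₁) / ln(z₂/z₁)
α = ln(40.7/33.9) / ln(15.0/6.0) = ln(1.2006) / ln(2.5000)
  = 0.18281 / 0.91629 = 0.19951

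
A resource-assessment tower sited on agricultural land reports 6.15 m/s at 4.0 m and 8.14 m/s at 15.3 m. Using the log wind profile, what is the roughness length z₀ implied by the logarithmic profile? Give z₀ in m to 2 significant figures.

z₀ ≈ 0.063 m

Log law: V(z) ∝ ln(z/z₀). With r = V₁/V₂ = 6.15/8.14 = 0.75553,
r · ln(z₂/z₀) = ln(z₁/z₀) ⇒ ln z₀ = (ln z₁ − r·ln z₂)/(1 − r)
ln z₀ = (1.38629 − 0.75553×2.72785) / 0.24447 = -2.7597
z₀ = exp(-2.7597) = 0.06331 m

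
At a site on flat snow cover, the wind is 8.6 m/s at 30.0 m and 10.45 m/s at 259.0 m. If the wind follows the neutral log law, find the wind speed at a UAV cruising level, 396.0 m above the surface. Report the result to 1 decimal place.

Log law: V ∝ ln(z/z₀). From the pair, with r = V₁/V₂ = 0.82297,
ln z₀ = (ln z₁ − r·ln z₂)/(1 − r) = (3.4012 − 0.82297×5.5568)/0.17703 = -6.6196 → z₀ = 0.001334 m
V₃ = V₁ · ln(z₃/z₀)/ln(z₁/z₀) = 8.6 × 12.6010/10.0208 = 10.8144 m/s

10.8 m/s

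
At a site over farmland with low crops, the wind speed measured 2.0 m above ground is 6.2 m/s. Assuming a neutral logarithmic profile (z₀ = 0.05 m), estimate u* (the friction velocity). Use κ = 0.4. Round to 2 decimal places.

Log law: V(z) = (u*/κ) · ln(z/z₀) ⇒ u* = κ · V / ln(z/z₀)
u* = 0.4 × 6.2 / ln(2.0/0.05) = 0.4 × 6.2 / 3.6889
   = 2.4800 / 3.6889 = 0.6723 m/s

u* ≈ 0.67 m/s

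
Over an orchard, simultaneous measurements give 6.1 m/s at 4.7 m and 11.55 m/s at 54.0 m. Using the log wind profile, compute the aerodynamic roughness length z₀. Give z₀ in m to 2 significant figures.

Log law: V(z) ∝ ln(z/z₀). With r = V₁/V₂ = 6.1/11.55 = 0.52814,
r · ln(z₂/z₀) = ln(z₁/z₀) ⇒ ln z₀ = (ln z₁ − r·ln z₂)/(1 − r)
ln z₀ = (1.54756 − 0.52814×3.98898) / 0.47186 = -1.1850
z₀ = exp(-1.1850) = 0.3057 m

z₀ ≈ 0.31 m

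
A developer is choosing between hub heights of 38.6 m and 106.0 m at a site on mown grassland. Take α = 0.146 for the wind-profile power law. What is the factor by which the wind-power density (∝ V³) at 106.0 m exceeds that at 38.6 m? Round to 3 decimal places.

Speed ratio: V_B/V_A = (z_B/z_A)^α = (106.0/38.6)^0.146 = (2.7461)^0.146 = 1.15892
Power-density ratio: P_B/P_A = (V_B/V_A)³ = (1.15892)³ = 1.55653

1.557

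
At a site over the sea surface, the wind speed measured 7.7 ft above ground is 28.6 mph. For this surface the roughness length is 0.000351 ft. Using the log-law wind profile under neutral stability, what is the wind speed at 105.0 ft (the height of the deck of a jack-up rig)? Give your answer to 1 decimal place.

Log law: V(z) ∝ ln(z/z₀), so V₂/V₁ = ln(z₂/z₀) / ln(z₁/z₀).
ln(105.0/0.000351) = 12.6087, ln(7.7/0.000351) = 9.9959
V₂ = 28.6 × 12.6087/9.9959 = 28.6 × 1.2614 = 36.0755 mph

36.1 mph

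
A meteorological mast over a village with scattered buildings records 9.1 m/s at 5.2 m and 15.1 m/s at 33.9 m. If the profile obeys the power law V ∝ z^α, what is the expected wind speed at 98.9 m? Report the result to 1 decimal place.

First find α: α = ln(V₂/V₁)/ln(z₂/z₁) = ln(15.1/9.1)/ln(33.9/5.2) = 0.50642/1.87476 = 0.2701
Extrapolate from 33.9 m to 98.9 m: V₃ = 15.1 × (98.9/33.9)^0.2701 = 15.1 × 1.3354 = 20.1644 m/s

20.2 m/s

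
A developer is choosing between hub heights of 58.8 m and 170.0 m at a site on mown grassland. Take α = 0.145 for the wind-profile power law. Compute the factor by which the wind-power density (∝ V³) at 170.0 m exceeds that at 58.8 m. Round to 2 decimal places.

Speed ratio: V_B/V_A = (z_B/z_A)^α = (170.0/58.8)^0.145 = (2.8912)^0.145 = 1.16642
Power-density ratio: P_B/P_A = (V_B/V_A)³ = (1.16642)³ = 1.58696

1.59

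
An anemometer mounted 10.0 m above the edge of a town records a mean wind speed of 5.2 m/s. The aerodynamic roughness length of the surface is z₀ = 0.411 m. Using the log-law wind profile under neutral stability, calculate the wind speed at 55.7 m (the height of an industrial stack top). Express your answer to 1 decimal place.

Log law: V(z) ∝ ln(z/z₀), so V₂/V₁ = ln(z₂/z₀) / ln(z₁/z₀).
ln(55.7/0.411) = 4.9091, ln(10.0/0.411) = 3.1917
V₂ = 5.2 × 4.9091/3.1917 = 5.2 × 1.5381 = 7.9980 m/s

8.0 m/s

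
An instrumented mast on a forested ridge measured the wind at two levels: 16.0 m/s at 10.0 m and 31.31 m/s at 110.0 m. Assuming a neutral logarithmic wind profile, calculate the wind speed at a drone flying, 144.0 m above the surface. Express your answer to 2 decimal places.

33.03 m/s

Log law: V ∝ ln(z/z₀). From the pair, with r = V₁/V₂ = 0.51102,
ln z₀ = (ln z₁ − r·ln z₂)/(1 − r) = (2.3026 − 0.51102×4.7005)/0.48898 = -0.2034 → z₀ = 0.8160 m
V₃ = V₁ · ln(z₃/z₀)/ln(z₁/z₀) = 16.0 × 5.1732/2.5060 = 33.0296 m/s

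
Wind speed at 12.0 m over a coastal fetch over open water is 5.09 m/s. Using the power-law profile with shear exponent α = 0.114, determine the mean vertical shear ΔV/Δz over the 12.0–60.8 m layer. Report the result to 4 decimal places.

0.0212 m/s/m

Power law: V₂ = V₁ · (z₂/z₁)^α = 5.09 × (5.0667)^0.114 = 6.1243 m/s
ΔV/Δz = (6.1243 − 5.09)/(60.8 − 12.0) = 1.0343/48.8000 = 0.02119 m/s/m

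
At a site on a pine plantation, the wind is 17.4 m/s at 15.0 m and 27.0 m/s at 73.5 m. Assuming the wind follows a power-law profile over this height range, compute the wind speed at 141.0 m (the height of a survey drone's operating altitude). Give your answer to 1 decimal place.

32.3 m/s

First find α: α = ln(V₂/V₁)/ln(z₂/z₁) = ln(27.0/17.4)/ln(73.5/15.0) = 0.43937/1.58924 = 0.2765
Extrapolate from 73.5 m to 141.0 m: V₃ = 27.0 × (141.0/73.5)^0.2765 = 27.0 × 1.1973 = 32.3284 m/s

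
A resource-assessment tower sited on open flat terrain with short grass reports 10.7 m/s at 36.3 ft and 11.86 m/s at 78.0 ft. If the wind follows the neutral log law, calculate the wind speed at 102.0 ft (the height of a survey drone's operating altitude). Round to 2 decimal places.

12.27 m/s

Log law: V ∝ ln(z/z₀). From the pair, with r = V₁/V₂ = 0.90219,
ln z₀ = (ln z₁ − r·ln z₂)/(1 − r) = (3.5918 − 0.90219×4.3567)/0.09781 = -3.4636 → z₀ = 0.03132 ft
V₃ = V₁ · ln(z₃/z₀)/ln(z₁/z₀) = 10.7 × 8.0886/7.0555 = 12.2668 m/s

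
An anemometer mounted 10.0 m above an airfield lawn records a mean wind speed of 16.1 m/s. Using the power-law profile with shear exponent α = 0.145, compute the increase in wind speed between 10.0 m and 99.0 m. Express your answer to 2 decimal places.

Power law: V₂ = V₁ · (z₂/z₁)^α = 16.1 × (9.9000)^0.145 = 22.4488 m/s
ΔV = 22.4488 − 16.1 = 6.3488 m/s

6.35 m/s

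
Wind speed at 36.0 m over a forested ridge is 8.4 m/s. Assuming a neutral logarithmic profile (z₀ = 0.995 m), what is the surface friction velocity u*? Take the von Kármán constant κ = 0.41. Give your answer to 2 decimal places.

u* ≈ 0.96 m/s

Log law: V(z) = (u*/κ) · ln(z/z₀) ⇒ u* = κ · V / ln(z/z₀)
u* = 0.41 × 8.4 / ln(36.0/0.995) = 0.41 × 8.4 / 3.5885
   = 3.4440 / 3.5885 = 0.9597 m/s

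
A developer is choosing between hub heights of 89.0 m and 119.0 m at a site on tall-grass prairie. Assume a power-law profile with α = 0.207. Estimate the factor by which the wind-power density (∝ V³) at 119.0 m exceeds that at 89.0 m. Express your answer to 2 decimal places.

Speed ratio: V_B/V_A = (z_B/z_A)^α = (119.0/89.0)^0.207 = (1.3371)^0.207 = 1.06198
Power-density ratio: P_B/P_A = (V_B/V_A)³ = (1.06198)³ = 1.19769

1.20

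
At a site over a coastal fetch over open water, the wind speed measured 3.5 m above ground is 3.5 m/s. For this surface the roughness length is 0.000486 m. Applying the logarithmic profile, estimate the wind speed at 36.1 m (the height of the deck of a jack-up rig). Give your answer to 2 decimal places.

4.42 m/s

Log law: V(z) ∝ ln(z/z₀), so V₂/V₁ = ln(z₂/z₀) / ln(z₁/z₀).
ln(36.1/0.000486) = 11.2156, ln(3.5/0.000486) = 8.8821
V₂ = 3.5 × 11.2156/8.8821 = 3.5 × 1.2627 = 4.4195 m/s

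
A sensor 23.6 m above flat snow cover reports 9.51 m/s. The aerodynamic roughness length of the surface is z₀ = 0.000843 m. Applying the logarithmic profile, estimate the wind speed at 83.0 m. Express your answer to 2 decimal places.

10.68 m/s

Log law: V(z) ∝ ln(z/z₀), so V₂/V₁ = ln(z₂/z₀) / ln(z₁/z₀).
ln(83.0/0.000843) = 11.4974, ln(23.6/0.000843) = 10.2398
V₂ = 9.51 × 11.4974/10.2398 = 9.51 × 1.1228 = 10.6780 m/s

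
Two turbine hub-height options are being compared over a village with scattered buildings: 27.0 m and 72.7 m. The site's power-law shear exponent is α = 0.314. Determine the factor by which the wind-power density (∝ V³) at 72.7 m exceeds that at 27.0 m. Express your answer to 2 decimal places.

2.54

Speed ratio: V_B/V_A = (z_B/z_A)^α = (72.7/27.0)^0.314 = (2.6926)^0.314 = 1.36481
Power-density ratio: P_B/P_A = (V_B/V_A)³ = (1.36481)³ = 2.54226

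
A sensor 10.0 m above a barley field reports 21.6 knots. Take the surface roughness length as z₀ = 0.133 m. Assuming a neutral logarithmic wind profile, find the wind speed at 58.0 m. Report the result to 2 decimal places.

Log law: V(z) ∝ ln(z/z₀), so V₂/V₁ = ln(z₂/z₀) / ln(z₁/z₀).
ln(58.0/0.133) = 6.0778, ln(10.0/0.133) = 4.3200
V₂ = 21.6 × 6.0778/4.3200 = 21.6 × 1.4069 = 30.3893 knots

30.39 knots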